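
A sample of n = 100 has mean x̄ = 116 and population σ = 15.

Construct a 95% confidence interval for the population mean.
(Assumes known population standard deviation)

Answer: (113.0600, 118.9400)

Derivation:
Confidence level: 95%, α = 0.05
z_0.025 = 1.960
SE = σ/√n = 15/√100 = 1.5000
Margin of error = 1.960 × 1.5000 = 2.9400
CI: x̄ ± margin = 116 ± 2.9400
CI: (113.0600, 118.9400)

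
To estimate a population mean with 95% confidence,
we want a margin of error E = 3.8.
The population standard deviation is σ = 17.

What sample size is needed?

z_0.025 = 1.960
n = (z×σ/E)² = (1.960×17/3.8)²
n = 76.8852
Round up: n = 77

Answer: n = 77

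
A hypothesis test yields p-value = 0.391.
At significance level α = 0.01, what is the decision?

Answer: fail to reject H₀

Derivation:
Compare p-value to α:
0.391 ≥ 0.01
Decision: fail to reject H₀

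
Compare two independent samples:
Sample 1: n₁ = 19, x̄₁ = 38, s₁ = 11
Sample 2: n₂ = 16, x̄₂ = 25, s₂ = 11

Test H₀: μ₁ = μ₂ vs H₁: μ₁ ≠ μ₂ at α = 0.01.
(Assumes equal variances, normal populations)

Pooled variance: s²_p = [18×11² + 15×11²]/(33) = 121.0000
s_p = 11.0000
SE = s_p×√(1/n₁ + 1/n₂) = 11.0000×√(1/19 + 1/16) = 3.7324
t = (x̄₁ - x̄₂)/SE = (38 - 25)/3.7324 = 3.4830
df = 33, t-critical = ±2.733
Decision: reject H₀

Answer: t = 3.4830, reject H₀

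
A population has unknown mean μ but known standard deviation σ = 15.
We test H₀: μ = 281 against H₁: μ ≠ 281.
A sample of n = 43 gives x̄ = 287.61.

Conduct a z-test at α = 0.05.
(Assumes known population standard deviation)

Standard error: SE = σ/√n = 15/√43 = 2.2875
z-statistic: z = (x̄ - μ₀)/SE = (287.61 - 281)/2.2875 = 2.8896
Critical value: ±1.960
p-value = 0.0039
Decision: reject H₀

Answer: z = 2.8896, reject H₀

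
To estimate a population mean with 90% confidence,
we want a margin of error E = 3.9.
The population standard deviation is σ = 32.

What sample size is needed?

z_0.05 = 1.645
n = (z×σ/E)² = (1.645×32/3.9)²
n = 182.1808
Round up: n = 183

Answer: n = 183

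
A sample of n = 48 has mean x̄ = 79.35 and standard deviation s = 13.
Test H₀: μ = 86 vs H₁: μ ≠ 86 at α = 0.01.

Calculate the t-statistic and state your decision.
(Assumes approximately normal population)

df = n - 1 = 47
SE = s/√n = 13/√48 = 1.8764
t = (x̄ - μ₀)/SE = (79.35 - 86)/1.8764 = -3.5440
Critical value: t_{0.005,47} = ±2.685
p-value ≈ 0.0009
Decision: reject H₀

Answer: t = -3.5440, reject H₀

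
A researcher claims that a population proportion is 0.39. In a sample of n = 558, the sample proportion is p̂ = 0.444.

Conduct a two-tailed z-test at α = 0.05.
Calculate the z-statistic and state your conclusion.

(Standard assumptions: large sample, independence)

H₀: p = 0.39, H₁: p ≠ 0.39
Standard error: SE = √(p₀(1-p₀)/n) = √(0.39×0.61/558) = 0.020648
z-statistic: z = (p̂ - p₀)/SE = (0.444 - 0.39)/0.020648 = 2.6153
Critical value: z_0.025 = ±1.960
p-value = 0.0089
Decision: reject H₀ at α = 0.05

Answer: z = 2.6153, reject H₀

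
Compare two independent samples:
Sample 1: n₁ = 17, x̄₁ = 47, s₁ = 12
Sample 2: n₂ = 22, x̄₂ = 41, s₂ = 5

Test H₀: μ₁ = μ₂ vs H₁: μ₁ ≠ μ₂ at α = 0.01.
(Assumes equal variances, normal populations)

Answer: t = 2.1249, fail to reject H₀

Derivation:
Pooled variance: s²_p = [16×12² + 21×5²]/(37) = 76.4595
s_p = 8.7441
SE = s_p×√(1/n₁ + 1/n₂) = 8.7441×√(1/17 + 1/22) = 2.8237
t = (x̄₁ - x̄₂)/SE = (47 - 41)/2.8237 = 2.1249
df = 37, t-critical = ±2.715
Decision: fail to reject H₀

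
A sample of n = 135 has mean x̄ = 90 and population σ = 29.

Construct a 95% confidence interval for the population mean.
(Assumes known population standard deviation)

Confidence level: 95%, α = 0.05
z_0.025 = 1.960
SE = σ/√n = 29/√135 = 2.4959
Margin of error = 1.960 × 2.4959 = 4.8920
CI: x̄ ± margin = 90 ± 4.8920
CI: (85.1080, 94.8920)

Answer: (85.1080, 94.8920)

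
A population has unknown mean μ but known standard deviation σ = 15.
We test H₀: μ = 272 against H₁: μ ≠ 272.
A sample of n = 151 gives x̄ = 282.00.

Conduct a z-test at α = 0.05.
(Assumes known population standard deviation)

Standard error: SE = σ/√n = 15/√151 = 1.2207
z-statistic: z = (x̄ - μ₀)/SE = (282.00 - 272)/1.2207 = 8.1920
Critical value: ±1.960
p-value < 0.0001
Decision: reject H₀

Answer: z = 8.1920, reject H₀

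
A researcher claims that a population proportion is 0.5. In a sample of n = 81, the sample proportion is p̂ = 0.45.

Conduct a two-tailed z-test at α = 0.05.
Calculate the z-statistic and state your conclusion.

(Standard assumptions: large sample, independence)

H₀: p = 0.5, H₁: p ≠ 0.5
Standard error: SE = √(p₀(1-p₀)/n) = √(0.5×0.5/81) = 0.055556
z-statistic: z = (p̂ - p₀)/SE = (0.45 - 0.5)/0.055556 = -0.9000
Critical value: z_0.025 = ±1.960
p-value = 0.3681
Decision: fail to reject H₀ at α = 0.05

Answer: z = -0.9000, fail to reject H₀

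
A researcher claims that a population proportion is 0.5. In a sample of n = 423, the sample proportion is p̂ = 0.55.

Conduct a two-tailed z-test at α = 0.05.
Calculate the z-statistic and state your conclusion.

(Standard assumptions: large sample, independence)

Answer: z = 2.0567, reject H₀

Derivation:
H₀: p = 0.5, H₁: p ≠ 0.5
Standard error: SE = √(p₀(1-p₀)/n) = √(0.5×0.5/423) = 0.024311
z-statistic: z = (p̂ - p₀)/SE = (0.55 - 0.5)/0.024311 = 2.0567
Critical value: z_0.025 = ±1.960
p-value = 0.0397
Decision: reject H₀ at α = 0.05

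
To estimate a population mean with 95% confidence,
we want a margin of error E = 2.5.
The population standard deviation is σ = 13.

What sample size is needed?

Answer: n = 104

Derivation:
z_0.025 = 1.960
n = (z×σ/E)² = (1.960×13/2.5)²
n = 103.8769
Round up: n = 104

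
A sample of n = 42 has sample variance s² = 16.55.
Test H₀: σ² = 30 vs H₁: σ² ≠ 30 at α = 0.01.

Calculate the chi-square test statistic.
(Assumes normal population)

Answer: χ² = 22.6183, fail to reject H₀

Derivation:
df = n - 1 = 41
χ² = (n-1)s²/σ₀² = 41×16.55/30 = 22.6183
Critical values: χ²_{0.995,41} = 21.421, χ²_{0.005,41} = 68.053
Rejection region: χ² < 21.421 or χ² > 68.053
Decision: fail to reject H₀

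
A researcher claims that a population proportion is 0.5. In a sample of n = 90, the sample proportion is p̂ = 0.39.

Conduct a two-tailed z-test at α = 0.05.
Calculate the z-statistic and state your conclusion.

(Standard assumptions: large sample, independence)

H₀: p = 0.5, H₁: p ≠ 0.5
Standard error: SE = √(p₀(1-p₀)/n) = √(0.5×0.5/90) = 0.052705
z-statistic: z = (p̂ - p₀)/SE = (0.39 - 0.5)/0.052705 = -2.0871
Critical value: z_0.025 = ±1.960
p-value = 0.0369
Decision: reject H₀ at α = 0.05

Answer: z = -2.0871, reject H₀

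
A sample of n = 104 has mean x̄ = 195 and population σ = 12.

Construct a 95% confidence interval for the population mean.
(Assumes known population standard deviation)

Confidence level: 95%, α = 0.05
z_0.025 = 1.960
SE = σ/√n = 12/√104 = 1.1767
Margin of error = 1.960 × 1.1767 = 2.3063
CI: x̄ ± margin = 195 ± 2.3063
CI: (192.6937, 197.3063)

Answer: (192.6937, 197.3063)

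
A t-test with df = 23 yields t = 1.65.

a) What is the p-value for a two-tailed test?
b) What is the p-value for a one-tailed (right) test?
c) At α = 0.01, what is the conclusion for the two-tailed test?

Answer: a) 0.1125, b) 0.0563, c) fail to reject H₀

Derivation:
Using t-distribution with df = 23:
a) Two-tailed: p = 2×P(T > 1.65) = 0.1125
b) One-tailed: p = P(T > 1.65) = 0.0563
c) 0.1125 ≥ 0.01, fail to reject H₀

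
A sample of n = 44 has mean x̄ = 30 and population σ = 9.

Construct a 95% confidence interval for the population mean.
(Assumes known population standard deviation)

Confidence level: 95%, α = 0.05
z_0.025 = 1.960
SE = σ/√n = 9/√44 = 1.3568
Margin of error = 1.960 × 1.3568 = 2.6593
CI: x̄ ± margin = 30 ± 2.6593
CI: (27.3407, 32.6593)

Answer: (27.3407, 32.6593)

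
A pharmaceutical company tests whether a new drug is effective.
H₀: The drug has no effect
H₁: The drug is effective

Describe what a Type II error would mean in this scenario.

A Type I error (probability α) occurs when we reject a true H₀.
A Type II error (probability β) occurs when we fail to reject a false H₀.

Answer: Failing to detect the drug's effect when it actually works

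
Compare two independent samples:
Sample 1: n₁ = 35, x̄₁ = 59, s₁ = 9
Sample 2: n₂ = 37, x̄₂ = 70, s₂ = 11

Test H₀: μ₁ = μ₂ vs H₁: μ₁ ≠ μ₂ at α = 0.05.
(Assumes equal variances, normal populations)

Answer: t = -4.6289, reject H₀

Derivation:
Pooled variance: s²_p = [34×9² + 36×11²]/(70) = 101.5714
s_p = 10.0783
SE = s_p×√(1/n₁ + 1/n₂) = 10.0783×√(1/35 + 1/37) = 2.3764
t = (x̄₁ - x̄₂)/SE = (59 - 70)/2.3764 = -4.6289
df = 70, t-critical = ±1.994
Decision: reject H₀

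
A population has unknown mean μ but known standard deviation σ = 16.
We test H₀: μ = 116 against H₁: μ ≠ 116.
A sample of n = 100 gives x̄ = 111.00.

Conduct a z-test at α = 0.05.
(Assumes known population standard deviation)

Answer: z = -3.1250, reject H₀

Derivation:
Standard error: SE = σ/√n = 16/√100 = 1.6000
z-statistic: z = (x̄ - μ₀)/SE = (111.00 - 116)/1.6000 = -3.1250
Critical value: ±1.960
p-value = 0.0018
Decision: reject H₀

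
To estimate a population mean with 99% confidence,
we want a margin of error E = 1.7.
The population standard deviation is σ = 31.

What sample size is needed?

Answer: n = 2207

Derivation:
z_0.005 = 2.576
n = (z×σ/E)² = (2.576×31/1.7)²
n = 2206.5677
Round up: n = 2207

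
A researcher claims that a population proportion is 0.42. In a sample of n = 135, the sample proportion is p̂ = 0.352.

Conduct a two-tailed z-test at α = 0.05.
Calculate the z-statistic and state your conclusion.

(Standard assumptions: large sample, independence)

H₀: p = 0.42, H₁: p ≠ 0.42
Standard error: SE = √(p₀(1-p₀)/n) = √(0.42×0.58/135) = 0.042479
z-statistic: z = (p̂ - p₀)/SE = (0.352 - 0.42)/0.042479 = -1.6008
Critical value: z_0.025 = ±1.960
p-value = 0.1094
Decision: fail to reject H₀ at α = 0.05

Answer: z = -1.6008, fail to reject H₀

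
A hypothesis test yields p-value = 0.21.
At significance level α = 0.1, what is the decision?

Answer: fail to reject H₀

Derivation:
Compare p-value to α:
0.21 ≥ 0.1
Decision: fail to reject H₀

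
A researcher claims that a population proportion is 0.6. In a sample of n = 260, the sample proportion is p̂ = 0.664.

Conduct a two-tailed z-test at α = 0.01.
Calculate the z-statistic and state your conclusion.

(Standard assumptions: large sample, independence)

H₀: p = 0.6, H₁: p ≠ 0.6
Standard error: SE = √(p₀(1-p₀)/n) = √(0.6×0.4/260) = 0.030382
z-statistic: z = (p̂ - p₀)/SE = (0.664 - 0.6)/0.030382 = 2.1065
Critical value: z_0.005 = ±2.576
p-value = 0.0352
Decision: fail to reject H₀ at α = 0.01

Answer: z = 2.1065, fail to reject H₀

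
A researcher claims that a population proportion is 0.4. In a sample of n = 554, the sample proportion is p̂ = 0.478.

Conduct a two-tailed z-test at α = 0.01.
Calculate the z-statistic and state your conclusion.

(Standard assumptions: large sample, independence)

H₀: p = 0.4, H₁: p ≠ 0.4
Standard error: SE = √(p₀(1-p₀)/n) = √(0.4×0.6/554) = 0.020814
z-statistic: z = (p̂ - p₀)/SE = (0.478 - 0.4)/0.020814 = 3.7475
Critical value: z_0.005 = ±2.576
p-value = 0.0002
Decision: reject H₀ at α = 0.01

Answer: z = 3.7475, reject H₀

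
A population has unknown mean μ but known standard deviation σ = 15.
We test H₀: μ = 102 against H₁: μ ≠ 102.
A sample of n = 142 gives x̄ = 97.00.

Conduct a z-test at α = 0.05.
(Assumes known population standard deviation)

Answer: z = -3.9720, reject H₀

Derivation:
Standard error: SE = σ/√n = 15/√142 = 1.2588
z-statistic: z = (x̄ - μ₀)/SE = (97.00 - 102)/1.2588 = -3.9720
Critical value: ±1.960
p-value = 0.0001
Decision: reject H₀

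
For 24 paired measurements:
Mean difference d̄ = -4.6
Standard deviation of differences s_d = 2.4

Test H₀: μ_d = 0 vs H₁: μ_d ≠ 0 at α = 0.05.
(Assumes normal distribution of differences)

Answer: t = -9.3897, reject H₀

Derivation:
df = n - 1 = 23
SE = s_d/√n = 2.4/√24 = 0.4899
t = d̄/SE = -4.6/0.4899 = -9.3897
Critical value: t_{0.025,23} = ±2.069
p-value < 0.0001
Decision: reject H₀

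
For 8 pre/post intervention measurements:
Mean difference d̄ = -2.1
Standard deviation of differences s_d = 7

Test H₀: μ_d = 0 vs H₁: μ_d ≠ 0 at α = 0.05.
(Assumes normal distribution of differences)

df = n - 1 = 7
SE = s_d/√n = 7/√8 = 2.4749
t = d̄/SE = -2.1/2.4749 = -0.8485
Critical value: t_{0.025,7} = ±2.365
p-value ≈ 0.4242
Decision: fail to reject H₀

Answer: t = -0.8485, fail to reject H₀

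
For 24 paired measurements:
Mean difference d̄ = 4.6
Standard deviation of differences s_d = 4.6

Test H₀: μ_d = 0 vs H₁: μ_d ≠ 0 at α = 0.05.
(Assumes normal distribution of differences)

df = n - 1 = 23
SE = s_d/√n = 4.6/√24 = 0.9390
t = d̄/SE = 4.6/0.9390 = 4.8988
Critical value: t_{0.025,23} = ±2.069
p-value ≈ 0.0001
Decision: reject H₀

Answer: t = 4.8988, reject H₀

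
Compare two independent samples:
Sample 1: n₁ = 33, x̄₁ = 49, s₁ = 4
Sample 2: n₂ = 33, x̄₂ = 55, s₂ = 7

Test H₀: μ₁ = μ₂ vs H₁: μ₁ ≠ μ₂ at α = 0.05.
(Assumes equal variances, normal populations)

Pooled variance: s²_p = [32×4² + 32×7²]/(64) = 32.5000
s_p = 5.7009
SE = s_p×√(1/n₁ + 1/n₂) = 5.7009×√(1/33 + 1/33) = 1.4035
t = (x̄₁ - x̄₂)/SE = (49 - 55)/1.4035 = -4.2750
df = 64, t-critical = ±1.998
Decision: reject H₀

Answer: t = -4.2750, reject H₀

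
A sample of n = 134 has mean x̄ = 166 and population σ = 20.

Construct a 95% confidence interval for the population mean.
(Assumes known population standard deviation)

Answer: (162.6137, 169.3863)

Derivation:
Confidence level: 95%, α = 0.05
z_0.025 = 1.960
SE = σ/√n = 20/√134 = 1.7277
Margin of error = 1.960 × 1.7277 = 3.3863
CI: x̄ ± margin = 166 ± 3.3863
CI: (162.6137, 169.3863)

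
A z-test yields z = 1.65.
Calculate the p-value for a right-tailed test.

For z = 1.65:
p = P(Z > 1.65) = 1 - Φ(1.65) = 0.0495

Answer: p-value ≈ 0.0495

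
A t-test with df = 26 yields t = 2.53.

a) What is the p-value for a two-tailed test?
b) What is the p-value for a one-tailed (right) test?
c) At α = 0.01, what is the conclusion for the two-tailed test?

Answer: a) 0.0178, b) 0.0089, c) fail to reject H₀

Derivation:
Using t-distribution with df = 26:
a) Two-tailed: p = 2×P(T > 2.53) = 0.0178
b) One-tailed: p = P(T > 2.53) = 0.0089
c) 0.0178 ≥ 0.01, fail to reject H₀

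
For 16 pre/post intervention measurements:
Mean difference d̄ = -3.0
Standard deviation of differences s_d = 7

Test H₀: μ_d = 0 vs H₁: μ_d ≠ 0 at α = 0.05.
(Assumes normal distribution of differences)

df = n - 1 = 15
SE = s_d/√n = 7/√16 = 1.7500
t = d̄/SE = -3.0/1.7500 = -1.7143
Critical value: t_{0.025,15} = ±2.131
p-value ≈ 0.1071
Decision: fail to reject H₀

Answer: t = -1.7143, fail to reject H₀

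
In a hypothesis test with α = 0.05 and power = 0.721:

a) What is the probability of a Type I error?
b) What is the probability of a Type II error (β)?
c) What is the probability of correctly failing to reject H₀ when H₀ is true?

a) Type I error probability = α = 0.05
b) Power = P(reject H₀ | H₁ true) = 1 - β = 0.721, so Type II error probability = β = 1 - Power = 0.279
c) P(fail to reject H₀ | H₀ true) = 1 - α = 0.95

Answer: a) 0.05, b) 0.279, c) 0.95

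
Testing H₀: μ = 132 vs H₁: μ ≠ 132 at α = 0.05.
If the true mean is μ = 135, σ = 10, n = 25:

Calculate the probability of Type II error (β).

SE = σ/√n = 10/√25 = 2.0000
Critical values: μ₀ ± z_0.025×SE = 132 ± 1.960×2.0000
Acceptance region: (128.0800, 135.9200)
Under H₁ (μ = 135): z_high = (135.9200 - 135)/2.0000 = 0.4600, z_low = (128.0800 - 135)/2.0000 = -3.4600
β = P(not reject | H₁) = Φ(0.4600) - Φ(-3.4600) ≈ 0.6770

Answer: β ≈ 0.6770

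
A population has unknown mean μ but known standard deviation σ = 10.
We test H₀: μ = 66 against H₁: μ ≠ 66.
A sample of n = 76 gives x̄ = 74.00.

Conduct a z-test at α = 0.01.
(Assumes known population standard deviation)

Answer: z = 6.9741, reject H₀

Derivation:
Standard error: SE = σ/√n = 10/√76 = 1.1471
z-statistic: z = (x̄ - μ₀)/SE = (74.00 - 66)/1.1471 = 6.9741
Critical value: ±2.576
p-value < 0.0001
Decision: reject H₀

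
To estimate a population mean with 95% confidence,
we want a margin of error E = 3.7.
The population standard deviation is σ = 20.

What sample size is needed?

Answer: n = 113

Derivation:
z_0.025 = 1.960
n = (z×σ/E)² = (1.960×20/3.7)²
n = 112.2454
Round up: n = 113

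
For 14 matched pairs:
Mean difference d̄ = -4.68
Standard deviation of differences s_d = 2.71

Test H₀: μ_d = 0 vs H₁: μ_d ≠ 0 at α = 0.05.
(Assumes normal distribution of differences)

df = n - 1 = 13
SE = s_d/√n = 2.71/√14 = 0.7243
t = d̄/SE = -4.68/0.7243 = -6.4614
Critical value: t_{0.025,13} = ±2.160
p-value < 0.0001
Decision: reject H₀

Answer: t = -6.4614, reject H₀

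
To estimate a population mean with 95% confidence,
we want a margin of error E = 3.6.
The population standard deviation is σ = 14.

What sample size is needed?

Answer: n = 59

Derivation:
z_0.025 = 1.960
n = (z×σ/E)² = (1.960×14/3.6)²
n = 58.0983
Round up: n = 59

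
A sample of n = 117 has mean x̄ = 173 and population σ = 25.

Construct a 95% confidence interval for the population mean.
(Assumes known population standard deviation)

Confidence level: 95%, α = 0.05
z_0.025 = 1.960
SE = σ/√n = 25/√117 = 2.3113
Margin of error = 1.960 × 2.3113 = 4.5301
CI: x̄ ± margin = 173 ± 4.5301
CI: (168.4699, 177.5301)

Answer: (168.4699, 177.5301)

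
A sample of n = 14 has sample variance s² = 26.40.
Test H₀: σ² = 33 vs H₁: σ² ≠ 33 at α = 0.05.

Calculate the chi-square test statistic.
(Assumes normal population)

Answer: χ² = 10.4000, fail to reject H₀

Derivation:
df = n - 1 = 13
χ² = (n-1)s²/σ₀² = 13×26.40/33 = 10.4000
Critical values: χ²_{0.975,13} = 5.009, χ²_{0.025,13} = 24.736
Rejection region: χ² < 5.009 or χ² > 24.736
Decision: fail to reject H₀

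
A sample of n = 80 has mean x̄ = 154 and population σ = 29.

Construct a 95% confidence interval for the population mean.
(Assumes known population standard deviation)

Answer: (147.6451, 160.3549)

Derivation:
Confidence level: 95%, α = 0.05
z_0.025 = 1.960
SE = σ/√n = 29/√80 = 3.2423
Margin of error = 1.960 × 3.2423 = 6.3549
CI: x̄ ± margin = 154 ± 6.3549
CI: (147.6451, 160.3549)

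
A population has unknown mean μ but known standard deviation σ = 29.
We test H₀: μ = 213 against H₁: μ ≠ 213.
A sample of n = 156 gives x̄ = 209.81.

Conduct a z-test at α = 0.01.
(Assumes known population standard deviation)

Standard error: SE = σ/√n = 29/√156 = 2.3219
z-statistic: z = (x̄ - μ₀)/SE = (209.81 - 213)/2.3219 = -1.3739
Critical value: ±2.576
p-value = 0.1695
Decision: fail to reject H₀

Answer: z = -1.3739, fail to reject H₀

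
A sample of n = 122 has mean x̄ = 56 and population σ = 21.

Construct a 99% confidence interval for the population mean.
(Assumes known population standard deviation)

Confidence level: 99%, α = 0.01
z_0.005 = 2.576
SE = σ/√n = 21/√122 = 1.9013
Margin of error = 2.576 × 1.9013 = 4.8977
CI: x̄ ± margin = 56 ± 4.8977
CI: (51.1023, 60.8977)

Answer: (51.1023, 60.8977)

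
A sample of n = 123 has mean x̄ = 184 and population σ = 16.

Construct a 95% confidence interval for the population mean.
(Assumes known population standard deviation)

Answer: (181.1723, 186.8277)

Derivation:
Confidence level: 95%, α = 0.05
z_0.025 = 1.960
SE = σ/√n = 16/√123 = 1.4427
Margin of error = 1.960 × 1.4427 = 2.8277
CI: x̄ ± margin = 184 ± 2.8277
CI: (181.1723, 186.8277)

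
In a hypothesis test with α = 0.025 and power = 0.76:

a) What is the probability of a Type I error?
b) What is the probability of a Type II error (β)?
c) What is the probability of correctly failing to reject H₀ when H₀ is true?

Answer: a) 0.025, b) 0.24, c) 0.975

Derivation:
a) Type I error probability = α = 0.025
b) Power = P(reject H₀ | H₁ true) = 1 - β = 0.76, so Type II error probability = β = 1 - Power = 0.24
c) P(fail to reject H₀ | H₀ true) = 1 - α = 0.975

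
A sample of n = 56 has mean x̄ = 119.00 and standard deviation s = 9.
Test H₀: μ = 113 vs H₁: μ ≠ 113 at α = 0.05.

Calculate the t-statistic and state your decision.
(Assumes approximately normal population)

Answer: t = 4.9888, reject H₀

Derivation:
df = n - 1 = 55
SE = s/√n = 9/√56 = 1.2027
t = (x̄ - μ₀)/SE = (119.00 - 113)/1.2027 = 4.9888
Critical value: t_{0.025,55} = ±2.004
p-value < 0.0001
Decision: reject H₀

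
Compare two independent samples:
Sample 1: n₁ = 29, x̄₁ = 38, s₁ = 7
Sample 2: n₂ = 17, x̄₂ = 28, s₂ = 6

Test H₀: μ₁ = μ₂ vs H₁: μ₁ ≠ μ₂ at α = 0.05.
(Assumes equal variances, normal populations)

Answer: t = 4.9200, reject H₀

Derivation:
Pooled variance: s²_p = [28×7² + 16×6²]/(44) = 44.2727
s_p = 6.6538
SE = s_p×√(1/n₁ + 1/n₂) = 6.6538×√(1/29 + 1/17) = 2.0325
t = (x̄₁ - x̄₂)/SE = (38 - 28)/2.0325 = 4.9200
df = 44, t-critical = ±2.015
Decision: reject H₀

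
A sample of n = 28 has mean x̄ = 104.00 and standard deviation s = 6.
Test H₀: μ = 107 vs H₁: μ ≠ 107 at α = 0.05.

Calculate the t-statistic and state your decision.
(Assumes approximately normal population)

Answer: t = -2.6457, reject H₀

Derivation:
df = n - 1 = 27
SE = s/√n = 6/√28 = 1.1339
t = (x̄ - μ₀)/SE = (104.00 - 107)/1.1339 = -2.6457
Critical value: t_{0.025,27} = ±2.052
p-value ≈ 0.0134
Decision: reject H₀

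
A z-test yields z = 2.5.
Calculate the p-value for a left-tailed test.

Answer: p-value ≈ 0.9938

Derivation:
For z = 2.5:
p = P(Z < 2.5) = Φ(2.5) = 0.9938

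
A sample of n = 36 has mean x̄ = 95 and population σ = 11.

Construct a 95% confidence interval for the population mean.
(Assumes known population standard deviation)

Answer: (91.4067, 98.5933)

Derivation:
Confidence level: 95%, α = 0.05
z_0.025 = 1.960
SE = σ/√n = 11/√36 = 1.8333
Margin of error = 1.960 × 1.8333 = 3.5933
CI: x̄ ± margin = 95 ± 3.5933
CI: (91.4067, 98.5933)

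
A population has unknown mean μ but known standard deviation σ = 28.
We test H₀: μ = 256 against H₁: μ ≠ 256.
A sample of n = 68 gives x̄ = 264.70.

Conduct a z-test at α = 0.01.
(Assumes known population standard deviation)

Standard error: SE = σ/√n = 28/√68 = 3.3955
z-statistic: z = (x̄ - μ₀)/SE = (264.70 - 256)/3.3955 = 2.5622
Critical value: ±2.576
p-value = 0.0104
Decision: fail to reject H₀

Answer: z = 2.5622, fail to reject H₀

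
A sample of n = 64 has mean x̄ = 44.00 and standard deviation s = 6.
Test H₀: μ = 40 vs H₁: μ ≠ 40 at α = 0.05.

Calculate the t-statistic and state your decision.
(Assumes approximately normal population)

df = n - 1 = 63
SE = s/√n = 6/√64 = 0.7500
t = (x̄ - μ₀)/SE = (44.00 - 40)/0.7500 = 5.3333
Critical value: t_{0.025,63} = ±1.998
p-value < 0.0001
Decision: reject H₀

Answer: t = 5.3333, reject H₀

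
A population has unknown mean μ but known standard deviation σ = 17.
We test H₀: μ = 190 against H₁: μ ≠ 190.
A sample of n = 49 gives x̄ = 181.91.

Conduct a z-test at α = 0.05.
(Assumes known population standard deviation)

Answer: z = -3.3311, reject H₀

Derivation:
Standard error: SE = σ/√n = 17/√49 = 2.4286
z-statistic: z = (x̄ - μ₀)/SE = (181.91 - 190)/2.4286 = -3.3311
Critical value: ±1.960
p-value = 0.0009
Decision: reject H₀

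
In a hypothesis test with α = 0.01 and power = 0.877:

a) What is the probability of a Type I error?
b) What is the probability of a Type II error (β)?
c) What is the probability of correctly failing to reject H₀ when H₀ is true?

Answer: a) 0.01, b) 0.123, c) 0.99

Derivation:
a) Type I error probability = α = 0.01
b) Power = P(reject H₀ | H₁ true) = 1 - β = 0.877, so Type II error probability = β = 1 - Power = 0.123
c) P(fail to reject H₀ | H₀ true) = 1 - α = 0.99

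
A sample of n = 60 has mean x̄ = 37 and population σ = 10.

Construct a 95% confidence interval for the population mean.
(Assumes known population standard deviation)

Answer: (34.4696, 39.5304)

Derivation:
Confidence level: 95%, α = 0.05
z_0.025 = 1.960
SE = σ/√n = 10/√60 = 1.2910
Margin of error = 1.960 × 1.2910 = 2.5304
CI: x̄ ± margin = 37 ± 2.5304
CI: (34.4696, 39.5304)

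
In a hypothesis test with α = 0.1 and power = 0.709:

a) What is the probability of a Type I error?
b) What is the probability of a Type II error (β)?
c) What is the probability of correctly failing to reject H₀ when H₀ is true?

a) Type I error probability = α = 0.1
b) Power = P(reject H₀ | H₁ true) = 1 - β = 0.709, so Type II error probability = β = 1 - Power = 0.291
c) P(fail to reject H₀ | H₀ true) = 1 - α = 0.9

Answer: a) 0.1, b) 0.291, c) 0.9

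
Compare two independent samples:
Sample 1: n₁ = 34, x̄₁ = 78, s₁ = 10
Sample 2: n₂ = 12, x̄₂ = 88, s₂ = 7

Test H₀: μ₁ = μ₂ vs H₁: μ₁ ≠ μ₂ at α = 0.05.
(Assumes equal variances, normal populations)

Pooled variance: s²_p = [33×10² + 11×7²]/(44) = 87.2500
s_p = 9.3408
SE = s_p×√(1/n₁ + 1/n₂) = 9.3408×√(1/34 + 1/12) = 3.1364
t = (x̄₁ - x̄₂)/SE = (78 - 88)/3.1364 = -3.1884
df = 44, t-critical = ±2.015
Decision: reject H₀

Answer: t = -3.1884, reject H₀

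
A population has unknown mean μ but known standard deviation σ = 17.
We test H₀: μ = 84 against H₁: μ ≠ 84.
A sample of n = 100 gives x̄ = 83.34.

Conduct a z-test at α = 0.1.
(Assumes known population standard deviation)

Standard error: SE = σ/√n = 17/√100 = 1.7000
z-statistic: z = (x̄ - μ₀)/SE = (83.34 - 84)/1.7000 = -0.3882
Critical value: ±1.645
p-value = 0.6979
Decision: fail to reject H₀

Answer: z = -0.3882, fail to reject H₀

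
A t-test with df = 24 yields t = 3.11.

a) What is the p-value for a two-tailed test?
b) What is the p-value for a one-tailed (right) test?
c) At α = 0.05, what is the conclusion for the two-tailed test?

Answer: a) 0.0048, b) 0.0024, c) reject H₀

Derivation:
Using t-distribution with df = 24:
a) Two-tailed: p = 2×P(T > 3.11) = 0.0048
b) One-tailed: p = P(T > 3.11) = 0.0024
c) 0.0048 < 0.05, reject H₀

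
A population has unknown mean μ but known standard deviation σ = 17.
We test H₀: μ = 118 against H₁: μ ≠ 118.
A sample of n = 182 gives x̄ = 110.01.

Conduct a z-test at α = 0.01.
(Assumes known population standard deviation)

Answer: z = -6.3408, reject H₀

Derivation:
Standard error: SE = σ/√n = 17/√182 = 1.2601
z-statistic: z = (x̄ - μ₀)/SE = (110.01 - 118)/1.2601 = -6.3408
Critical value: ±2.576
p-value < 0.0001
Decision: reject H₀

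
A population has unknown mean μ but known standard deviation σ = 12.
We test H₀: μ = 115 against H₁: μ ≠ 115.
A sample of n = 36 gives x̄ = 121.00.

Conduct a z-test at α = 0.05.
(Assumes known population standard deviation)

Standard error: SE = σ/√n = 12/√36 = 2.0000
z-statistic: z = (x̄ - μ₀)/SE = (121.00 - 115)/2.0000 = 3.0000
Critical value: ±1.960
p-value = 0.0027
Decision: reject H₀

Answer: z = 3.0000, reject H₀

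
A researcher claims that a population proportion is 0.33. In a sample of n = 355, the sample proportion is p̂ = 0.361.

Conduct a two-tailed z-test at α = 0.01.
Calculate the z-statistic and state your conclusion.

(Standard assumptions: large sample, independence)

H₀: p = 0.33, H₁: p ≠ 0.33
Standard error: SE = √(p₀(1-p₀)/n) = √(0.33×0.67/355) = 0.024956
z-statistic: z = (p̂ - p₀)/SE = (0.361 - 0.33)/0.024956 = 1.2422
Critical value: z_0.005 = ±2.576
p-value = 0.2142
Decision: fail to reject H₀ at α = 0.01

Answer: z = 1.2422, fail to reject H₀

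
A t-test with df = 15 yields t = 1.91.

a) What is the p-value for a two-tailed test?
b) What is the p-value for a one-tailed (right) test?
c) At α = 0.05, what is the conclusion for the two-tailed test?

Answer: a) 0.0754, b) 0.0377, c) fail to reject H₀

Derivation:
Using t-distribution with df = 15:
a) Two-tailed: p = 2×P(T > 1.91) = 0.0754
b) One-tailed: p = P(T > 1.91) = 0.0377
c) 0.0754 ≥ 0.05, fail to reject H₀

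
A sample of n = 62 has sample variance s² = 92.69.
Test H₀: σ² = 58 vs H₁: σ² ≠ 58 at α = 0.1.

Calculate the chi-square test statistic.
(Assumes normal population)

Answer: χ² = 97.4843, reject H₀

Derivation:
df = n - 1 = 61
χ² = (n-1)s²/σ₀² = 61×92.69/58 = 97.4843
Critical values: χ²_{0.95,61} = 44.038, χ²_{0.05,61} = 80.232
Rejection region: χ² < 44.038 or χ² > 80.232
Decision: reject H₀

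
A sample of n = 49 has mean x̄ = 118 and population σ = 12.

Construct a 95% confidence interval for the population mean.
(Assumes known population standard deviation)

Answer: (114.6400, 121.3600)

Derivation:
Confidence level: 95%, α = 0.05
z_0.025 = 1.960
SE = σ/√n = 12/√49 = 1.7143
Margin of error = 1.960 × 1.7143 = 3.3600
CI: x̄ ± margin = 118 ± 3.3600
CI: (114.6400, 121.3600)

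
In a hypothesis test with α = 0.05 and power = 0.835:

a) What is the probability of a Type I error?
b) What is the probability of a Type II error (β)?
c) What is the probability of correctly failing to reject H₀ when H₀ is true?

Answer: a) 0.05, b) 0.165, c) 0.95

Derivation:
a) Type I error probability = α = 0.05
b) Power = P(reject H₀ | H₁ true) = 1 - β = 0.835, so Type II error probability = β = 1 - Power = 0.165
c) P(fail to reject H₀ | H₀ true) = 1 - α = 0.95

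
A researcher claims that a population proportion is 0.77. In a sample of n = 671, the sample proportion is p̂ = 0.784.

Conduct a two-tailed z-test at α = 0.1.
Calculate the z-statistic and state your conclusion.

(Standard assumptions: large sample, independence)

H₀: p = 0.77, H₁: p ≠ 0.77
Standard error: SE = √(p₀(1-p₀)/n) = √(0.77×0.23/671) = 0.016246
z-statistic: z = (p̂ - p₀)/SE = (0.784 - 0.77)/0.016246 = 0.8618
Critical value: z_0.05 = ±1.645
p-value = 0.3888
Decision: fail to reject H₀ at α = 0.1

Answer: z = 0.8618, fail to reject H₀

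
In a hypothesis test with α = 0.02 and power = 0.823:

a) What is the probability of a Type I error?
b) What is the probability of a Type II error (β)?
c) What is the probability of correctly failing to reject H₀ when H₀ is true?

a) Type I error probability = α = 0.02
b) Power = P(reject H₀ | H₁ true) = 1 - β = 0.823, so Type II error probability = β = 1 - Power = 0.177
c) P(fail to reject H₀ | H₀ true) = 1 - α = 0.98

Answer: a) 0.02, b) 0.177, c) 0.98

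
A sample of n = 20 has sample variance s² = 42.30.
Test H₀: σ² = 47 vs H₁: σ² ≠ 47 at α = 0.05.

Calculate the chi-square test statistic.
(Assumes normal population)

Answer: χ² = 17.1000, fail to reject H₀

Derivation:
df = n - 1 = 19
χ² = (n-1)s²/σ₀² = 19×42.30/47 = 17.1000
Critical values: χ²_{0.975,19} = 8.907, χ²_{0.025,19} = 32.852
Rejection region: χ² < 8.907 or χ² > 32.852
Decision: fail to reject H₀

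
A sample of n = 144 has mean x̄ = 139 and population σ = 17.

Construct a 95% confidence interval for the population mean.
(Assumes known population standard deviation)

Answer: (136.2233, 141.7767)

Derivation:
Confidence level: 95%, α = 0.05
z_0.025 = 1.960
SE = σ/√n = 17/√144 = 1.4167
Margin of error = 1.960 × 1.4167 = 2.7767
CI: x̄ ± margin = 139 ± 2.7767
CI: (136.2233, 141.7767)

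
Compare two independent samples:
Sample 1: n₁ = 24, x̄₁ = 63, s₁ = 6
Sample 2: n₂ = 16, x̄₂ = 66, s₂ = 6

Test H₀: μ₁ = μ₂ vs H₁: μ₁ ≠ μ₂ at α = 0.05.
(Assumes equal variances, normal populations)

Pooled variance: s²_p = [23×6² + 15×6²]/(38) = 36.0000
s_p = 6.0000
SE = s_p×√(1/n₁ + 1/n₂) = 6.0000×√(1/24 + 1/16) = 1.9365
t = (x̄₁ - x̄₂)/SE = (63 - 66)/1.9365 = -1.5492
df = 38, t-critical = ±2.024
Decision: fail to reject H₀

Answer: t = -1.5492, fail to reject H₀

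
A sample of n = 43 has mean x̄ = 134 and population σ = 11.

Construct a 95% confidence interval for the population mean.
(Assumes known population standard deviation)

Confidence level: 95%, α = 0.05
z_0.025 = 1.960
SE = σ/√n = 11/√43 = 1.6775
Margin of error = 1.960 × 1.6775 = 3.2879
CI: x̄ ± margin = 134 ± 3.2879
CI: (130.7121, 137.2879)

Answer: (130.7121, 137.2879)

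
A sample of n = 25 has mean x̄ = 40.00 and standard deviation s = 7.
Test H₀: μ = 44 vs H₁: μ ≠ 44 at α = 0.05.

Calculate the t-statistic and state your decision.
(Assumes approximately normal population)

df = n - 1 = 24
SE = s/√n = 7/√25 = 1.4000
t = (x̄ - μ₀)/SE = (40.00 - 44)/1.4000 = -2.8571
Critical value: t_{0.025,24} = ±2.064
p-value ≈ 0.0087
Decision: reject H₀

Answer: t = -2.8571, reject H₀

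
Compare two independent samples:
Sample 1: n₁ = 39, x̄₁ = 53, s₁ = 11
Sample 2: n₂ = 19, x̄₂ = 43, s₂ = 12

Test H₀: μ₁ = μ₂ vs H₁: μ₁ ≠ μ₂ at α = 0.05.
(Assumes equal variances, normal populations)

Pooled variance: s²_p = [38×11² + 18×12²]/(56) = 128.3929
s_p = 11.3311
SE = s_p×√(1/n₁ + 1/n₂) = 11.3311×√(1/39 + 1/19) = 3.1701
t = (x̄₁ - x̄₂)/SE = (53 - 43)/3.1701 = 3.1545
df = 56, t-critical = ±2.003
Decision: reject H₀

Answer: t = 3.1545, reject H₀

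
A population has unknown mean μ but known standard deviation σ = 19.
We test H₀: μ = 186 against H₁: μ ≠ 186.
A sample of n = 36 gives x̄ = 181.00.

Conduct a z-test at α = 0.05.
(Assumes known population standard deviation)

Standard error: SE = σ/√n = 19/√36 = 3.1667
z-statistic: z = (x̄ - μ₀)/SE = (181.00 - 186)/3.1667 = -1.5789
Critical value: ±1.960
p-value = 0.1144
Decision: fail to reject H₀

Answer: z = -1.5789, fail to reject H₀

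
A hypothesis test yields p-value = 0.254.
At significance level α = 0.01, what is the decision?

Compare p-value to α:
0.254 ≥ 0.01
Decision: fail to reject H₀

Answer: fail to reject H₀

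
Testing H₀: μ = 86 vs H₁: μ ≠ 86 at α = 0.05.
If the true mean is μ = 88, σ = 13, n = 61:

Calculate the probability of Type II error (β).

SE = σ/√n = 13/√61 = 1.6645
Critical values: μ₀ ± z_0.025×SE = 86 ± 1.960×1.6645
Acceptance region: (82.7376, 89.2624)
Under H₁ (μ = 88): z_high = (89.2624 - 88)/1.6645 = 0.7584, z_low = (82.7376 - 88)/1.6645 = -3.1616
β = P(not reject | H₁) = Φ(0.7584) - Φ(-3.1616) ≈ 0.7751

Answer: β ≈ 0.7751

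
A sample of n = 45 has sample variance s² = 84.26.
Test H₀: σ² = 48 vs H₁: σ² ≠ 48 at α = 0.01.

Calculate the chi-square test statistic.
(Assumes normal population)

df = n - 1 = 44
χ² = (n-1)s²/σ₀² = 44×84.26/48 = 77.2383
Critical values: χ²_{0.995,44} = 23.584, χ²_{0.005,44} = 71.893
Rejection region: χ² < 23.584 or χ² > 71.893
Decision: reject H₀

Answer: χ² = 77.2383, reject H₀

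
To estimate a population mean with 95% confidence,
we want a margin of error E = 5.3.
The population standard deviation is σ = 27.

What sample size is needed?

z_0.025 = 1.960
n = (z×σ/E)² = (1.960×27/5.3)²
n = 99.6983
Round up: n = 100

Answer: n = 100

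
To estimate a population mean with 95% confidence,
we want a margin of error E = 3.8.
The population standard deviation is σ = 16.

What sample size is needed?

z_0.025 = 1.960
n = (z×σ/E)² = (1.960×16/3.8)²
n = 68.1059
Round up: n = 69

Answer: n = 69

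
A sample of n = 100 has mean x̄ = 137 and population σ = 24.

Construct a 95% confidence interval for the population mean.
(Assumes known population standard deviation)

Answer: (132.2960, 141.7040)

Derivation:
Confidence level: 95%, α = 0.05
z_0.025 = 1.960
SE = σ/√n = 24/√100 = 2.4000
Margin of error = 1.960 × 2.4000 = 4.7040
CI: x̄ ± margin = 137 ± 4.7040
CI: (132.2960, 141.7040)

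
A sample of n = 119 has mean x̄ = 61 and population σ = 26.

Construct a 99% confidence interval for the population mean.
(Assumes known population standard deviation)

Confidence level: 99%, α = 0.01
z_0.005 = 2.576
SE = σ/√n = 26/√119 = 2.3834
Margin of error = 2.576 × 2.3834 = 6.1396
CI: x̄ ± margin = 61 ± 6.1396
CI: (54.8604, 67.1396)

Answer: (54.8604, 67.1396)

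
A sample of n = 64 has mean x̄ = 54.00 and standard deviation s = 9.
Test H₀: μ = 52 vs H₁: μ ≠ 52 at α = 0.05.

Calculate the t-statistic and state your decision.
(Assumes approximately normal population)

Answer: t = 1.7778, fail to reject H₀

Derivation:
df = n - 1 = 63
SE = s/√n = 9/√64 = 1.1250
t = (x̄ - μ₀)/SE = (54.00 - 52)/1.1250 = 1.7778
Critical value: t_{0.025,63} = ±1.998
p-value ≈ 0.0803
Decision: fail to reject H₀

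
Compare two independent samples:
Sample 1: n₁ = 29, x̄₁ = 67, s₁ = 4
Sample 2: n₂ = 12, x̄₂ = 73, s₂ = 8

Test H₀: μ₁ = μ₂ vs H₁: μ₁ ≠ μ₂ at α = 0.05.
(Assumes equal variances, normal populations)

Answer: t = -3.2163, reject H₀

Derivation:
Pooled variance: s²_p = [28×4² + 11×8²]/(39) = 29.5385
s_p = 5.4349
SE = s_p×√(1/n₁ + 1/n₂) = 5.4349×√(1/29 + 1/12) = 1.8655
t = (x̄₁ - x̄₂)/SE = (67 - 73)/1.8655 = -3.2163
df = 39, t-critical = ±2.023
Decision: reject H₀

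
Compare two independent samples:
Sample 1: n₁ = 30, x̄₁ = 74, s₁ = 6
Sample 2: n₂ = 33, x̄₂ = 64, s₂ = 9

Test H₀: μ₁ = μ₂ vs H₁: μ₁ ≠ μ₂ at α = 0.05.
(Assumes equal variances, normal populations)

Pooled variance: s²_p = [29×6² + 32×9²]/(61) = 59.6066
s_p = 7.7205
SE = s_p×√(1/n₁ + 1/n₂) = 7.7205×√(1/30 + 1/33) = 1.9476
t = (x̄₁ - x̄₂)/SE = (74 - 64)/1.9476 = 5.1345
df = 61, t-critical = ±2.000
Decision: reject H₀

Answer: t = 5.1345, reject H₀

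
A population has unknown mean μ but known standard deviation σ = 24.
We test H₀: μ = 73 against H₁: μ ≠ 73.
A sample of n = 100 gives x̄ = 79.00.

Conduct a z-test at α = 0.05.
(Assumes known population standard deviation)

Answer: z = 2.5000, reject H₀

Derivation:
Standard error: SE = σ/√n = 24/√100 = 2.4000
z-statistic: z = (x̄ - μ₀)/SE = (79.00 - 73)/2.4000 = 2.5000
Critical value: ±1.960
p-value = 0.0124
Decision: reject H₀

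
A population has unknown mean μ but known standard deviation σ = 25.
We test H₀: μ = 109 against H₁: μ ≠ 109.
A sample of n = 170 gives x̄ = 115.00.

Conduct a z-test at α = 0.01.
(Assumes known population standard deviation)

Standard error: SE = σ/√n = 25/√170 = 1.9174
z-statistic: z = (x̄ - μ₀)/SE = (115.00 - 109)/1.9174 = 3.1292
Critical value: ±2.576
p-value = 0.0018
Decision: reject H₀

Answer: z = 3.1292, reject H₀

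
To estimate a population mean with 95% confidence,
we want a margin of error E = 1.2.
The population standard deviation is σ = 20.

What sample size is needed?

z_0.025 = 1.960
n = (z×σ/E)² = (1.960×20/1.2)²
n = 1067.1111
Round up: n = 1068

Answer: n = 1068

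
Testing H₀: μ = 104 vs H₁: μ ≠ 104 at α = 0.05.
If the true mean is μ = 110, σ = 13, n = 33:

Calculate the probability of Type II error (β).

SE = σ/√n = 13/√33 = 2.2630
Critical values: μ₀ ± z_0.025×SE = 104 ± 1.960×2.2630
Acceptance region: (99.5645, 108.4355)
Under H₁ (μ = 110): z_high = (108.4355 - 110)/2.2630 = -0.6913, z_low = (99.5645 - 110)/2.2630 = -4.6114
β = P(not reject | H₁) = Φ(-0.6913) - Φ(-4.6114) ≈ 0.2447

Answer: β ≈ 0.2447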